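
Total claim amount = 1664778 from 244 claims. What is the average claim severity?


severity = total / number
= 1664778 / 244
= 6822.8607


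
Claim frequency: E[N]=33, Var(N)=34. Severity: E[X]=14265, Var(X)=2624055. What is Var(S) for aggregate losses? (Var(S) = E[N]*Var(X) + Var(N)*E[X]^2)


Var(S) = E[N]*Var(X) + Var(N)*E[X]^2
= 33*2624055 + 34*14265^2
= 86593815 + 6918667650
= 7.0053e+09


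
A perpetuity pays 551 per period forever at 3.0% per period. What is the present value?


PV = PMT / i
= 551 / 0.03
= 18366.6667


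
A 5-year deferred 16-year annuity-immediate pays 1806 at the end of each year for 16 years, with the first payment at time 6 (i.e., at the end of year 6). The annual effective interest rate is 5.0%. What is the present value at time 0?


PV at time 5 of the 16-year annuity-immediate:
a_n = 1806 * (1-(1+0.05)^(-16))/0.05 = 19573.0118
Discount back 5 years to time 0:
PV = 19573.0118 * (1+0.05)^(-5)
= 19573.0118 * 0.783526
= 15335.9669


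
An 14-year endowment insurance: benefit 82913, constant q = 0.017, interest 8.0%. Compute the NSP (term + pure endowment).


Term component = 10639.6492
Pure endowment = 14_p_x * v^14 * benefit = 0.786592 * 0.340461 * 82913 = 22204.4133
NSP = 32844.0625


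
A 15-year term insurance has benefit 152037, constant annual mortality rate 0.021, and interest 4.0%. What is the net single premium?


NSP = benefit * sum_{k=0}^{n-1} k_p_x * q * v^(k+1)
With constant q=0.021, v=0.961538
Sum = 0.205226
NSP = 152037 * 0.205226
= 31201.8694


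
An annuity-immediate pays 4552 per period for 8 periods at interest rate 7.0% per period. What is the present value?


PV = PMT * (1 - (1+i)^(-n)) / i
= 4552 * (1 - (1+0.07)^(-8)) / 0.07
= 4552 * (1 - 0.582009) / 0.07
= 4552 * 5.971299
= 27181.3508


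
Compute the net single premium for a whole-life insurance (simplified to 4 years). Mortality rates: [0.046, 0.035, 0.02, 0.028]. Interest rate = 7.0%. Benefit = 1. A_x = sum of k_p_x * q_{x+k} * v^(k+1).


v = 0.934579
Year 0: k_p_x=1.0, q=0.046, term=0.042991
Year 1: k_p_x=0.954, q=0.035, term=0.029164
Year 2: k_p_x=0.92061, q=0.02, term=0.01503
Year 3: k_p_x=0.902198, q=0.028, term=0.019272
A_x = 0.1065


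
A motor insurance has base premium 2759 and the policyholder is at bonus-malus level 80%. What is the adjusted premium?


adjusted = base * BM_level / 100
= 2759 * 80 / 100
= 2759 * 0.8
= 2207.2


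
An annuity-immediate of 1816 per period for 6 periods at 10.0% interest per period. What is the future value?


FV = PMT * ((1+i)^n - 1) / i
= 1816 * ((1.1)^6 - 1) / 0.1
= 1816 * (1.771561 - 1) / 0.1
= 14011.5478


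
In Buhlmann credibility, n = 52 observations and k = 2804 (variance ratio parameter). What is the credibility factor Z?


Z = n / (n + k)
= 52 / (52 + 2804)
= 52 / 2856
= 0.0182


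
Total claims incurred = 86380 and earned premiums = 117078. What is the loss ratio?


Loss ratio = claims / premiums
= 86380 / 117078
= 0.7378


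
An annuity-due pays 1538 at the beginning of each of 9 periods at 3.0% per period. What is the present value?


PV_due = PMT * (1-(1+i)^(-n))/i * (1+i)
PV_immediate = 11975.0355
PV_due = 11975.0355 * 1.03
= 12334.2866


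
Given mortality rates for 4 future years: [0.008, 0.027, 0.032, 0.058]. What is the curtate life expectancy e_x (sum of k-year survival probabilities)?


e_x = sum_{k=1}^{n} k_p_x
k_p_x values:
  1_p_x = 0.992
  2_p_x = 0.965216
  3_p_x = 0.934329
  4_p_x = 0.880138
e_x = 3.7717


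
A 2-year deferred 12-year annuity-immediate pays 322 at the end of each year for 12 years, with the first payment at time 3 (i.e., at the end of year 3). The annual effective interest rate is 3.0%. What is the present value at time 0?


PV at time 2 of the 12-year annuity-immediate:
a_n = 322 * (1-(1+0.03)^(-12))/0.03 = 3205.1893
Discount back 2 years to time 0:
PV = 3205.1893 * (1+0.03)^(-2)
= 3205.1893 * 0.942596
= 3021.1983


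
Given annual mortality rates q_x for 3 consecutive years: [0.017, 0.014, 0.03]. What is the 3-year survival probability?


p_k = 1 - q_k for each year
Survival = product of (1 - q_k)
= 0.983 * 0.986 * 0.97
= 0.9402


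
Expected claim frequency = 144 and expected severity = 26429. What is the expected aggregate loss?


E[S] = E[N] * E[X]
= 144 * 26429
= 3.8058e+06


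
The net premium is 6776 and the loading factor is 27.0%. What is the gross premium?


Gross = net * (1 + loading)
= 6776 * (1 + 0.27)
= 6776 * 1.27
= 8605.52


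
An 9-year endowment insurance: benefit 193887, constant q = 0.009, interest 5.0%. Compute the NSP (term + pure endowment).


Term component = 12000.8595
Pure endowment = 9_p_x * v^9 * benefit = 0.921856 * 0.644609 * 193887 = 115214.699
NSP = 127215.5585


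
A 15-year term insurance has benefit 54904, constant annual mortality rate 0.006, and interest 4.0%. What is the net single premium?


NSP = benefit * sum_{k=0}^{n-1} k_p_x * q * v^(k+1)
With constant q=0.006, v=0.961538
Sum = 0.064261
NSP = 54904 * 0.064261
= 3528.1597


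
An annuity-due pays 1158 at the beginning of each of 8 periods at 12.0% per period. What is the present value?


PV_due = PMT * (1-(1+i)^(-n))/i * (1+i)
PV_immediate = 5752.5268
PV_due = 5752.5268 * 1.12
= 6442.8301


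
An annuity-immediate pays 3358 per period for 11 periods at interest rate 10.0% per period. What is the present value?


PV = PMT * (1 - (1+i)^(-n)) / i
= 3358 * (1 - (1+0.1)^(-11)) / 0.1
= 3358 * (1 - 0.350494) / 0.1
= 3358 * 6.495061
= 21810.4149


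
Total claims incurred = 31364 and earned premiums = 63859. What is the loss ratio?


Loss ratio = claims / premiums
= 31364 / 63859
= 0.4911


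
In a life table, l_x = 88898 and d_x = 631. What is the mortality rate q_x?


q_x = d_x / l_x
= 631 / 88898
= 0.0071


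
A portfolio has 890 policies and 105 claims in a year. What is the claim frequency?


frequency = claims / policies
= 105 / 890
= 0.118


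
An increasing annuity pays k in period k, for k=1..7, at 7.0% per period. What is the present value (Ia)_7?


(Ia)_n = sum_{k=1}^{n} k * v^k, v = 1/(1+i)
v = 0.934579
Sum computed term by term:
(Ia)_7 = 20.1042


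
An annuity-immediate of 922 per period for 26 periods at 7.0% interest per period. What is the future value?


FV = PMT * ((1+i)^n - 1) / i
= 922 * ((1.07)^26 - 1) / 0.07
= 922 * (5.807353 - 1) / 0.07
= 63319.7057


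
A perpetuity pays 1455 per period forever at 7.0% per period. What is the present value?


PV = PMT / i
= 1455 / 0.07
= 20785.7143


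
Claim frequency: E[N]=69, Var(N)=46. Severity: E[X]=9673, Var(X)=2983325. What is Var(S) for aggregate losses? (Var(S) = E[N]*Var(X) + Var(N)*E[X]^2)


Var(S) = E[N]*Var(X) + Var(N)*E[X]^2
= 69*2983325 + 46*9673^2
= 205849425 + 4304078734
= 4.5099e+09


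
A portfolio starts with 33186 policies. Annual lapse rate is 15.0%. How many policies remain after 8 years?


remaining = initial * (1 - lapse)^years
= 33186 * (1 - 0.15)^8
= 33186 * 0.272491
= 9042.8706


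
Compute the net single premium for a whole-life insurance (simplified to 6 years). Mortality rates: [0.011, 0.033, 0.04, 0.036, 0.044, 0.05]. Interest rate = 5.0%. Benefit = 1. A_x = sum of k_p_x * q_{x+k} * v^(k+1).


v = 0.952381
Year 0: k_p_x=1.0, q=0.011, term=0.010476
Year 1: k_p_x=0.989, q=0.033, term=0.029603
Year 2: k_p_x=0.956363, q=0.04, term=0.033046
Year 3: k_p_x=0.918108, q=0.036, term=0.027192
Year 4: k_p_x=0.885057, q=0.044, term=0.030512
Year 5: k_p_x=0.846114, q=0.05, term=0.031569
A_x = 0.1624


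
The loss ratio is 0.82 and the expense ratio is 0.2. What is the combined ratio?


Combined ratio = loss ratio + expense ratio
= 0.82 + 0.2
= 1.02


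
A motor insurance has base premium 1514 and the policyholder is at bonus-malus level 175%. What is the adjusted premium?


adjusted = base * BM_level / 100
= 1514 * 175 / 100
= 1514 * 1.75
= 2649.5


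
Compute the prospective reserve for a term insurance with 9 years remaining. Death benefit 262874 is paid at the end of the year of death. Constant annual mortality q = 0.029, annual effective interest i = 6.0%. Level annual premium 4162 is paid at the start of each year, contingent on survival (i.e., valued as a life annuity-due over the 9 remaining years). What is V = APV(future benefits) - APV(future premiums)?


v = 1/(1+i) = 0.943396
APV(future benefits) per unit = sum_{k=0}^{8} k_p_x * q * v^(k+1) = 0.177854
APV(future benefits) = 262874 * 0.177854 = 46753.2168
Life annuity-due factor ä_{x:9} = sum_{k=0}^{8} k_p_x * v^k = 6.500874
APV(future premiums) = 4162 * 6.500874 = 27056.6365
V = 46753.2168 - 27056.6365
= 19696.5803


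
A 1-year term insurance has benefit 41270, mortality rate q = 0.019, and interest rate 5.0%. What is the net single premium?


NSP = benefit * q * v
v = 1/(1+i) = 0.952381
NSP = 41270 * 0.019 * 0.952381
= 746.7905


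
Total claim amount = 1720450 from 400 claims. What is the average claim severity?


severity = total / number
= 1720450 / 400
= 4301.125


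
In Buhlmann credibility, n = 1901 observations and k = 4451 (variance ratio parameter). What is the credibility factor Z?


Z = n / (n + k)
= 1901 / (1901 + 4451)
= 1901 / 6352
= 0.2993


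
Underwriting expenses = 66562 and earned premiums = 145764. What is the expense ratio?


Expense ratio = expenses / premiums
= 66562 / 145764
= 0.4566


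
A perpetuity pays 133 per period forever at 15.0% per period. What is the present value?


PV = PMT / i
= 133 / 0.15
= 886.6667


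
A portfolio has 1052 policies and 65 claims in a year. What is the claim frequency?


frequency = claims / policies
= 65 / 1052
= 0.0618


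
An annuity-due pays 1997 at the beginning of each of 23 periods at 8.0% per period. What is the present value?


PV_due = PMT * (1-(1+i)^(-n))/i * (1+i)
PV_immediate = 20711.0047
PV_due = 20711.0047 * 1.08
= 22367.8851


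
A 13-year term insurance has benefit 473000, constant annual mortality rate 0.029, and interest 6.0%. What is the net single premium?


NSP = benefit * sum_{k=0}^{n-1} k_p_x * q * v^(k+1)
With constant q=0.029, v=0.943396
Sum = 0.221639
NSP = 473000 * 0.221639
= 104835.4052


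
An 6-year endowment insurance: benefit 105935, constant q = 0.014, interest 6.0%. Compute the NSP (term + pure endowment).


Term component = 7059.1445
Pure endowment = 6_p_x * v^6 * benefit = 0.918886 * 0.704961 * 105935 = 68622.3788
NSP = 75681.5234


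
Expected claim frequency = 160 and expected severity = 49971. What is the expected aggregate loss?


E[S] = E[N] * E[X]
= 160 * 49971
= 7.9954e+06


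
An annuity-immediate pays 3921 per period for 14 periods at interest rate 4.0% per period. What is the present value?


PV = PMT * (1 - (1+i)^(-n)) / i
= 3921 * (1 - (1+0.04)^(-14)) / 0.04
= 3921 * (1 - 0.577475) / 0.04
= 3921 * 10.563123
= 41418.005


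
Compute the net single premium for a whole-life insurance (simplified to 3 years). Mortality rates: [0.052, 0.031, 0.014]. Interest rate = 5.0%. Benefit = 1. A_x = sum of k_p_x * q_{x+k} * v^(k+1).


v = 0.952381
Year 0: k_p_x=1.0, q=0.052, term=0.049524
Year 1: k_p_x=0.948, q=0.031, term=0.026656
Year 2: k_p_x=0.918612, q=0.014, term=0.011109
A_x = 0.0873


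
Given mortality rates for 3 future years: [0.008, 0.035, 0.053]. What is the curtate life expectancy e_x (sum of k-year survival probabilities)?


e_x = sum_{k=1}^{n} k_p_x
k_p_x values:
  1_p_x = 0.992
  2_p_x = 0.95728
  3_p_x = 0.906544
e_x = 2.8558


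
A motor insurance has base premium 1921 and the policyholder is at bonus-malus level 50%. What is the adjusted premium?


adjusted = base * BM_level / 100
= 1921 * 50 / 100
= 1921 * 0.5
= 960.5


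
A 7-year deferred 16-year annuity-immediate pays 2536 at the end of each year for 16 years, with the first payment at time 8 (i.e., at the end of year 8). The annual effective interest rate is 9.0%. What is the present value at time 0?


PV at time 7 of the 16-year annuity-immediate:
a_n = 2536 * (1-(1+0.09)^(-16))/0.09 = 21080.6476
Discount back 7 years to time 0:
PV = 21080.6476 * (1+0.09)^(-7)
= 21080.6476 * 0.547034
= 11531.8361


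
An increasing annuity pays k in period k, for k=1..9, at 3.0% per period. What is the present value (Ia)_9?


(Ia)_n = sum_{k=1}^{n} k * v^k, v = 1/(1+i)
v = 0.970874
Sum computed term by term:
(Ia)_9 = 37.3981


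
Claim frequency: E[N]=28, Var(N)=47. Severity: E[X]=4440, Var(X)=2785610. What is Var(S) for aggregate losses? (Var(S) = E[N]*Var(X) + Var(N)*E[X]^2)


Var(S) = E[N]*Var(X) + Var(N)*E[X]^2
= 28*2785610 + 47*4440^2
= 77997080 + 926539200
= 1.0045e+09


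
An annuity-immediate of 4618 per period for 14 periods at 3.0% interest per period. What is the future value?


FV = PMT * ((1+i)^n - 1) / i
= 4618 * ((1.03)^14 - 1) / 0.03
= 4618 * (1.51259 - 1) / 0.03
= 78904.645


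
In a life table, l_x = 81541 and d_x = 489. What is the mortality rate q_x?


q_x = d_x / l_x
= 489 / 81541
= 0.006


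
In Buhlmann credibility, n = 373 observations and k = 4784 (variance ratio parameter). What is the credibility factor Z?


Z = n / (n + k)
= 373 / (373 + 4784)
= 373 / 5157
= 0.0723


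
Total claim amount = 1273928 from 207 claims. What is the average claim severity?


severity = total / number
= 1273928 / 207
= 6154.2415


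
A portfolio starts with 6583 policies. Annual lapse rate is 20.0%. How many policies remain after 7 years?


remaining = initial * (1 - lapse)^years
= 6583 * (1 - 0.2)^7
= 6583 * 0.209715
= 1380.5552


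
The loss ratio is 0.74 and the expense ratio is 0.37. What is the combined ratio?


Combined ratio = loss ratio + expense ratio
= 0.74 + 0.37
= 1.11


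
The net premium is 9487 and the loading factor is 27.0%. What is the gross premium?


Gross = net * (1 + loading)
= 9487 * (1 + 0.27)
= 9487 * 1.27
= 12048.49


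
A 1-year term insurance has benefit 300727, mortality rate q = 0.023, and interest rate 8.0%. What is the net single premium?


NSP = benefit * q * v
v = 1/(1+i) = 0.925926
NSP = 300727 * 0.023 * 0.925926
= 6404.3713


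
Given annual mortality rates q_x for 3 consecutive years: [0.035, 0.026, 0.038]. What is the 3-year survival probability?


p_k = 1 - q_k for each year
Survival = product of (1 - q_k)
= 0.965 * 0.974 * 0.962
= 0.9042


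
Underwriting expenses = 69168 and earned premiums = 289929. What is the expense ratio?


Expense ratio = expenses / premiums
= 69168 / 289929
= 0.2386


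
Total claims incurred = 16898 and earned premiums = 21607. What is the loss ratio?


Loss ratio = claims / premiums
= 16898 / 21607
= 0.7821


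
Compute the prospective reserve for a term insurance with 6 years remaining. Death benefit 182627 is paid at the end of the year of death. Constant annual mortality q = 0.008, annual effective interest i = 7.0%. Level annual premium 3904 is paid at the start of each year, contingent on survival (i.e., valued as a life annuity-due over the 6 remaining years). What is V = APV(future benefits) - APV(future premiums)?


v = 1/(1+i) = 0.934579
APV(future benefits) per unit = sum_{k=0}^{5} k_p_x * q * v^(k+1) = 0.037437
APV(future benefits) = 182627 * 0.037437 = 6836.9798
Life annuity-due factor ä_{x:6} = sum_{k=0}^{5} k_p_x * v^k = 5.007179
APV(future premiums) = 3904 * 5.007179 = 19548.0261
V = 6836.9798 - 19548.0261
= -12711.0463


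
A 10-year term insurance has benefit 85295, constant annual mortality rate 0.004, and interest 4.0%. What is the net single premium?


NSP = benefit * sum_{k=0}^{n-1} k_p_x * q * v^(k+1)
With constant q=0.004, v=0.961538
Sum = 0.031907
NSP = 85295 * 0.031907
= 2721.5087


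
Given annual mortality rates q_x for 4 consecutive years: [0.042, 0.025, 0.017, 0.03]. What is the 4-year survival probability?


p_k = 1 - q_k for each year
Survival = product of (1 - q_k)
= 0.958 * 0.975 * 0.983 * 0.97
= 0.8906


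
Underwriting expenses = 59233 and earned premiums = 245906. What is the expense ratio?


Expense ratio = expenses / premiums
= 59233 / 245906
= 0.2409


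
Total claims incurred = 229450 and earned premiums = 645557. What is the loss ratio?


Loss ratio = claims / premiums
= 229450 / 645557
= 0.3554


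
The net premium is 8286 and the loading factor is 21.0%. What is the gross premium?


Gross = net * (1 + loading)
= 8286 * (1 + 0.21)
= 8286 * 1.21
= 10026.06


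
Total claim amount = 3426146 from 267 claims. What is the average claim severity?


severity = total / number
= 3426146 / 267
= 12832.0075


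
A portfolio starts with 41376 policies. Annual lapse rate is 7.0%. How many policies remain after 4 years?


remaining = initial * (1 - lapse)^years
= 41376 * (1 - 0.07)^4
= 41376 * 0.748052
= 30951.4


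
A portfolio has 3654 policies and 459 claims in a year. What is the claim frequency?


frequency = claims / policies
= 459 / 3654
= 0.1256


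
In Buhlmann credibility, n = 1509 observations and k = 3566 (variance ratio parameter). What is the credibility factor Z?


Z = n / (n + k)
= 1509 / (1509 + 3566)
= 1509 / 5075
= 0.2973


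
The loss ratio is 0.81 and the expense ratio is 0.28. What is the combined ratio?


Combined ratio = loss ratio + expense ratio
= 0.81 + 0.28
= 1.09


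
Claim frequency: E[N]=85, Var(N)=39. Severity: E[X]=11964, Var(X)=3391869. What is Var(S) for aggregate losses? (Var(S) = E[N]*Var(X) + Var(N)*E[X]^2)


Var(S) = E[N]*Var(X) + Var(N)*E[X]^2
= 85*3391869 + 39*11964^2
= 288308865 + 5582354544
= 5.8707e+09


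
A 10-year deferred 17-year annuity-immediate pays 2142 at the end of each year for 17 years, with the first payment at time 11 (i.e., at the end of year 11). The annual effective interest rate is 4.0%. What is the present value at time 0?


PV at time 10 of the 17-year annuity-immediate:
a_n = 2142 * (1-(1+0.04)^(-17))/0.04 = 26058.8627
Discount back 10 years to time 0:
PV = 26058.8627 * (1+0.04)^(-10)
= 26058.8627 * 0.675564
= 17604.4339


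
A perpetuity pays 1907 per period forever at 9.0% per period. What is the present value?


PV = PMT / i
= 1907 / 0.09
= 21188.8889


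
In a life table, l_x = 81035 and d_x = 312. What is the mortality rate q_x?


q_x = d_x / l_x
= 312 / 81035
= 0.0039


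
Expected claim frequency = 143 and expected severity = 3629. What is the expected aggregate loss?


E[S] = E[N] * E[X]
= 143 * 3629
= 518947


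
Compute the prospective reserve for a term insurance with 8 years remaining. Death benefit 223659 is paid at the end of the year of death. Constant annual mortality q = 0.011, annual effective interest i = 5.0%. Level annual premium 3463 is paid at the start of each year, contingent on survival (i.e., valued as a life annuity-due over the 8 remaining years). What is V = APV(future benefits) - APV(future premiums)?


v = 1/(1+i) = 0.952381
APV(future benefits) per unit = sum_{k=0}^{7} k_p_x * q * v^(k+1) = 0.068611
APV(future benefits) = 223659 * 0.068611 = 15345.4656
Life annuity-due factor ä_{x:8} = sum_{k=0}^{7} k_p_x * v^k = 6.549231
APV(future premiums) = 3463 * 6.549231 = 22679.9868
V = 15345.4656 - 22679.9868
= -7334.5212


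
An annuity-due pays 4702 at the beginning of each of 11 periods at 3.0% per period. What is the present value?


PV_due = PMT * (1-(1+i)^(-n))/i * (1+i)
PV_immediate = 43505.8386
PV_due = 43505.8386 * 1.03
= 44811.0137


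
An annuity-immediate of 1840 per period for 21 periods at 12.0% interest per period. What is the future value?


FV = PMT * ((1+i)^n - 1) / i
= 1840 * ((1.12)^21 - 1) / 0.12
= 1840 * (10.803848 - 1) / 0.12
= 150325.6734


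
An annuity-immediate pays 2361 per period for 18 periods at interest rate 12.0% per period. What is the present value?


PV = PMT * (1 - (1+i)^(-n)) / i
= 2361 * (1 - (1+0.12)^(-18)) / 0.12
= 2361 * (1 - 0.13004) / 0.12
= 2361 * 7.24967
= 17116.4711


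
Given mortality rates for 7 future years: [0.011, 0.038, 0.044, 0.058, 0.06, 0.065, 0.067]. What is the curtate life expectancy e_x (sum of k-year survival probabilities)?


e_x = sum_{k=1}^{n} k_p_x
k_p_x values:
  1_p_x = 0.989
  2_p_x = 0.951418
  3_p_x = 0.909556
  4_p_x = 0.856801
  5_p_x = 0.805393
  6_p_x = 0.753043
  7_p_x = 0.702589
e_x = 5.9678


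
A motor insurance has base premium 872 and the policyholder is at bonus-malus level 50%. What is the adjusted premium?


adjusted = base * BM_level / 100
= 872 * 50 / 100
= 872 * 0.5
= 436.0


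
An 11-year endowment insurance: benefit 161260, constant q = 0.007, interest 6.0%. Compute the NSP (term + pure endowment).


Term component = 8632.6901
Pure endowment = 11_p_x * v^11 * benefit = 0.925639 * 0.526788 * 161260 = 78632.8236
NSP = 87265.5137


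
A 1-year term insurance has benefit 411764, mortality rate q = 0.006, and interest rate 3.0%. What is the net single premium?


NSP = benefit * q * v
v = 1/(1+i) = 0.970874
NSP = 411764 * 0.006 * 0.970874
= 2398.6252


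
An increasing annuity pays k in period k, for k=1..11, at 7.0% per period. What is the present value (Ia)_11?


(Ia)_n = sum_{k=1}^{n} k * v^k, v = 1/(1+i)
v = 0.934579
Sum computed term by term:
(Ia)_11 = 39.9652


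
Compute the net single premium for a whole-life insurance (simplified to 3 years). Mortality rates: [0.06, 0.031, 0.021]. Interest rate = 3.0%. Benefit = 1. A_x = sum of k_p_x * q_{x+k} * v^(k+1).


v = 0.970874
Year 0: k_p_x=1.0, q=0.06, term=0.058252
Year 1: k_p_x=0.94, q=0.031, term=0.027467
Year 2: k_p_x=0.91086, q=0.021, term=0.017505
A_x = 0.1032


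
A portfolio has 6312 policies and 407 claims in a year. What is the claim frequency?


frequency = claims / policies
= 407 / 6312
= 0.0645


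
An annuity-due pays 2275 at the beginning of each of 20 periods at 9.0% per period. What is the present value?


PV_due = PMT * (1-(1+i)^(-n))/i * (1+i)
PV_immediate = 20767.4414
PV_due = 20767.4414 * 1.09
= 22636.5111


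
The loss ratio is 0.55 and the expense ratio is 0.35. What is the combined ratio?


Combined ratio = loss ratio + expense ratio
= 0.55 + 0.35
= 0.9


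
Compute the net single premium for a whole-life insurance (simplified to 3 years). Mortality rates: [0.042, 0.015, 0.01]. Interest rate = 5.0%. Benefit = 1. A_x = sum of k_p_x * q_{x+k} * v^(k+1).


v = 0.952381
Year 0: k_p_x=1.0, q=0.042, term=0.04
Year 1: k_p_x=0.958, q=0.015, term=0.013034
Year 2: k_p_x=0.94363, q=0.01, term=0.008151
A_x = 0.0612


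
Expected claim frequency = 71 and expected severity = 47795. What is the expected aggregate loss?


E[S] = E[N] * E[X]
= 71 * 47795
= 3.3934e+06


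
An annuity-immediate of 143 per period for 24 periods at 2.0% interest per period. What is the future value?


FV = PMT * ((1+i)^n - 1) / i
= 143 * ((1.02)^24 - 1) / 0.02
= 143 * (1.608437 - 1) / 0.02
= 4350.3263


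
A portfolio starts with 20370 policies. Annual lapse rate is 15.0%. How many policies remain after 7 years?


remaining = initial * (1 - lapse)^years
= 20370 * (1 - 0.15)^7
= 20370 * 0.320577
= 6530.1553


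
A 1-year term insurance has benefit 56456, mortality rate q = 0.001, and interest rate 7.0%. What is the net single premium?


NSP = benefit * q * v
v = 1/(1+i) = 0.934579
NSP = 56456 * 0.001 * 0.934579
= 52.7626


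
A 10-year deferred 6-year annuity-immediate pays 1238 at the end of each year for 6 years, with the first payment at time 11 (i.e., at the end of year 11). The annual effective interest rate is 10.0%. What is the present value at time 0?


PV at time 10 of the 6-year annuity-immediate:
a_n = 1238 * (1-(1+0.1)^(-6))/0.1 = 5391.8127
Discount back 10 years to time 0:
PV = 5391.8127 * (1+0.1)^(-10)
= 5391.8127 * 0.385543
= 2078.7772


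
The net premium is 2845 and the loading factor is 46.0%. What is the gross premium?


Gross = net * (1 + loading)
= 2845 * (1 + 0.46)
= 2845 * 1.46
= 4153.7


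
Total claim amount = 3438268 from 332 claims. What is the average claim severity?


severity = total / number
= 3438268 / 332
= 10356.2289


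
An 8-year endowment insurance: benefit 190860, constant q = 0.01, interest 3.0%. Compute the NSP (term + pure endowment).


Term component = 12958.2878
Pure endowment = 8_p_x * v^8 * benefit = 0.922745 * 0.789409 * 190860 = 139026.8486
NSP = 151985.1365


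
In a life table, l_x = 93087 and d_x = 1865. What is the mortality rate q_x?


q_x = d_x / l_x
= 1865 / 93087
= 0.02


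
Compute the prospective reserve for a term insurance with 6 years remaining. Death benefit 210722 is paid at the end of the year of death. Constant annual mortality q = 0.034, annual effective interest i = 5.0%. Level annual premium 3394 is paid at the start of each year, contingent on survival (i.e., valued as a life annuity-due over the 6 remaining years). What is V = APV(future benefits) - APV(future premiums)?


v = 1/(1+i) = 0.952381
APV(future benefits) per unit = sum_{k=0}^{5} k_p_x * q * v^(k+1) = 0.159332
APV(future benefits) = 210722 * 0.159332 = 33574.863
Life annuity-due factor ä_{x:6} = sum_{k=0}^{5} k_p_x * v^k = 4.920562
APV(future premiums) = 3394 * 4.920562 = 16700.3891
V = 33574.863 - 16700.3891
= 16874.4739


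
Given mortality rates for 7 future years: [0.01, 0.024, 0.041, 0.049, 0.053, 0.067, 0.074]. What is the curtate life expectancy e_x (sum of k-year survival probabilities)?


e_x = sum_{k=1}^{n} k_p_x
k_p_x values:
  1_p_x = 0.99
  2_p_x = 0.96624
  3_p_x = 0.926624
  4_p_x = 0.88122
  5_p_x = 0.834515
  6_p_x = 0.778602
  7_p_x = 0.720986
e_x = 6.0982


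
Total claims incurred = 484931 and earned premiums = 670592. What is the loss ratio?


Loss ratio = claims / premiums
= 484931 / 670592
= 0.7231


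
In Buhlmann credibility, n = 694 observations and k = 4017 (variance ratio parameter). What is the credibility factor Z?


Z = n / (n + k)
= 694 / (694 + 4017)
= 694 / 4711
= 0.1473


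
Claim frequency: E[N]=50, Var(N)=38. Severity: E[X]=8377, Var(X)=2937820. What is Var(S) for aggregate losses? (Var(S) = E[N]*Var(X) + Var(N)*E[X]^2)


Var(S) = E[N]*Var(X) + Var(N)*E[X]^2
= 50*2937820 + 38*8377^2
= 146891000 + 2666616902
= 2.8135e+09


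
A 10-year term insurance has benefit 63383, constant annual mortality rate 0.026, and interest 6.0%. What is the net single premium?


NSP = benefit * sum_{k=0}^{n-1} k_p_x * q * v^(k+1)
With constant q=0.026, v=0.943396
Sum = 0.172606
NSP = 63383 * 0.172606
= 10940.2809


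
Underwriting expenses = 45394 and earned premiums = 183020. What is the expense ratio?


Expense ratio = expenses / premiums
= 45394 / 183020
= 0.248


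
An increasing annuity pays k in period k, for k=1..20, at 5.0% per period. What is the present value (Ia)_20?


(Ia)_n = sum_{k=1}^{n} k * v^k, v = 1/(1+i)
v = 0.952381
Sum computed term by term:
(Ia)_20 = 110.9506


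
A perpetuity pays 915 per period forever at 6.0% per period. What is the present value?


PV = PMT / i
= 915 / 0.06
= 15250.0


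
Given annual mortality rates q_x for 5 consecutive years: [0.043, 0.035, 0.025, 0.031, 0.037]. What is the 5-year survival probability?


p_k = 1 - q_k for each year
Survival = product of (1 - q_k)
= 0.957 * 0.965 * 0.975 * 0.969 * 0.963
= 0.8402


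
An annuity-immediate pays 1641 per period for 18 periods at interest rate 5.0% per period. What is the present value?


PV = PMT * (1 - (1+i)^(-n)) / i
= 1641 * (1 - (1+0.05)^(-18)) / 0.05
= 1641 * (1 - 0.415521) / 0.05
= 1641 * 11.689587
= 19182.6121


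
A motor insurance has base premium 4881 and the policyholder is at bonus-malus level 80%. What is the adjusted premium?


adjusted = base * BM_level / 100
= 4881 * 80 / 100
= 4881 * 0.8
= 3904.8


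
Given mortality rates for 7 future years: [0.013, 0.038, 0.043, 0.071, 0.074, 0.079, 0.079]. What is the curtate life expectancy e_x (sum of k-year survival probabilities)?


e_x = sum_{k=1}^{n} k_p_x
k_p_x values:
  1_p_x = 0.987
  2_p_x = 0.949494
  3_p_x = 0.908666
  4_p_x = 0.84415
  5_p_x = 0.781683
  6_p_x = 0.71993
  7_p_x = 0.663056
e_x = 5.854


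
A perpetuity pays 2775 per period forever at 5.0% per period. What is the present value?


PV = PMT / i
= 2775 / 0.05
= 55500.0


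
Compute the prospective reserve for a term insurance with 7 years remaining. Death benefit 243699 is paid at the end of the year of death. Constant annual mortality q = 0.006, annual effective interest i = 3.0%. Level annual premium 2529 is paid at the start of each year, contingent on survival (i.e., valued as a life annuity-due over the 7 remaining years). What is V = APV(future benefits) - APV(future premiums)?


v = 1/(1+i) = 0.970874
APV(future benefits) per unit = sum_{k=0}^{6} k_p_x * q * v^(k+1) = 0.036742
APV(future benefits) = 243699 * 0.036742 = 8953.8971
Life annuity-due factor ä_{x:7} = sum_{k=0}^{6} k_p_x * v^k = 6.307312
APV(future premiums) = 2529 * 6.307312 = 15951.1924
V = 8953.8971 - 15951.1924
= -6997.2954


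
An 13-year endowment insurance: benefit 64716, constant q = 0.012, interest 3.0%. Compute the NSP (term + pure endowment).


Term component = 7728.1124
Pure endowment = 13_p_x * v^13 * benefit = 0.854752 * 0.680951 * 64716 = 37667.6065
NSP = 45395.7189


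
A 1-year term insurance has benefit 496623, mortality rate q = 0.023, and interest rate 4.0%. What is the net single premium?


NSP = benefit * q * v
v = 1/(1+i) = 0.961538
NSP = 496623 * 0.023 * 0.961538
= 10983.0087


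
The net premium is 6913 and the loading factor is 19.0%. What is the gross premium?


Gross = net * (1 + loading)
= 6913 * (1 + 0.19)
= 6913 * 1.19
= 8226.47


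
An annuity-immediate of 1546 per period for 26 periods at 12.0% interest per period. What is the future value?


FV = PMT * ((1+i)^n - 1) / i
= 1546 * ((1.12)^26 - 1) / 0.12
= 1546 * (19.040072 - 1) / 0.12
= 232416.2627


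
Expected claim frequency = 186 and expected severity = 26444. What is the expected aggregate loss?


E[S] = E[N] * E[X]
= 186 * 26444
= 4.9186e+06


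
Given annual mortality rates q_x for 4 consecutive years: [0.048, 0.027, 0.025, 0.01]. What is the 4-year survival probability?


p_k = 1 - q_k for each year
Survival = product of (1 - q_k)
= 0.952 * 0.973 * 0.975 * 0.99
= 0.8941


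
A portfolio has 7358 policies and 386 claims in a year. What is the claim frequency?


frequency = claims / policies
= 386 / 7358
= 0.0525


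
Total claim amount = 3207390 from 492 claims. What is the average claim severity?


severity = total / number
= 3207390 / 492
= 6519.0854


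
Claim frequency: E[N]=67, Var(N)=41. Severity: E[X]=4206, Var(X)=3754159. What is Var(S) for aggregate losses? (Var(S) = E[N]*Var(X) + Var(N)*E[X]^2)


Var(S) = E[N]*Var(X) + Var(N)*E[X]^2
= 67*3754159 + 41*4206^2
= 251528653 + 725307876
= 9.7684e+08


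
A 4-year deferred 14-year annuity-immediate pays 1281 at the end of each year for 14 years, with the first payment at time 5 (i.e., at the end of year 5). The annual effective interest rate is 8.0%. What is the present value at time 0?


PV at time 4 of the 14-year annuity-immediate:
a_n = 1281 * (1-(1+0.08)^(-14))/0.08 = 10560.8676
Discount back 4 years to time 0:
PV = 10560.8676 * (1+0.08)^(-4)
= 10560.8676 * 0.73503
= 7762.5529


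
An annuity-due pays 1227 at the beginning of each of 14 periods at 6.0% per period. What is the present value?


PV_due = PMT * (1-(1+i)^(-n))/i * (1+i)
PV_immediate = 11404.9453
PV_due = 11404.9453 * 1.06
= 12089.242


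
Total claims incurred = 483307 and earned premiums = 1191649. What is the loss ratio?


Loss ratio = claims / premiums
= 483307 / 1191649
= 0.4056


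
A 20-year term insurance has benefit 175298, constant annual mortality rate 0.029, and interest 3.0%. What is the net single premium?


NSP = benefit * sum_{k=0}^{n-1} k_p_x * q * v^(k+1)
With constant q=0.029, v=0.970874
Sum = 0.340453
NSP = 175298 * 0.340453
= 59680.6755


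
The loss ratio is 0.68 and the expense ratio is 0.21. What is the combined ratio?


Combined ratio = loss ratio + expense ratio
= 0.68 + 0.21
= 0.89


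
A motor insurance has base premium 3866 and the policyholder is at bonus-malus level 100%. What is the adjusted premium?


adjusted = base * BM_level / 100
= 3866 * 100 / 100
= 3866 * 1.0
= 3866.0


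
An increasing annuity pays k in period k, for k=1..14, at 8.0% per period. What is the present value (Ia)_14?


(Ia)_n = sum_{k=1}^{n} k * v^k, v = 1/(1+i)
v = 0.925926
Sum computed term by term:
(Ia)_14 = 51.7165


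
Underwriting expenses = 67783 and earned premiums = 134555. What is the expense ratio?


Expense ratio = expenses / premiums
= 67783 / 134555
= 0.5038


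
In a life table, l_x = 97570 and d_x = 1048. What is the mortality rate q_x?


q_x = d_x / l_x
= 1048 / 97570
= 0.0107


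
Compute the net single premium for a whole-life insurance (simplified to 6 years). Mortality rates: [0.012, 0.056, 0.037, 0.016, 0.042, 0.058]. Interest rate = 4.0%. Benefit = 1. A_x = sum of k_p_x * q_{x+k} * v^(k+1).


v = 0.961538
Year 0: k_p_x=1.0, q=0.012, term=0.011538
Year 1: k_p_x=0.988, q=0.056, term=0.051154
Year 2: k_p_x=0.932672, q=0.037, term=0.030678
Year 3: k_p_x=0.898163, q=0.016, term=0.012284
Year 4: k_p_x=0.883793, q=0.042, term=0.030509
Year 5: k_p_x=0.846673, q=0.058, term=0.03881
A_x = 0.175


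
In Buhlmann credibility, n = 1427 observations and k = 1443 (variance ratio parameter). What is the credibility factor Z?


Z = n / (n + k)
= 1427 / (1427 + 1443)
= 1427 / 2870
= 0.4972


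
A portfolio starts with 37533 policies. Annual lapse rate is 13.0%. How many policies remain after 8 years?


remaining = initial * (1 - lapse)^years
= 37533 * (1 - 0.13)^8
= 37533 * 0.328212
= 12318.7687


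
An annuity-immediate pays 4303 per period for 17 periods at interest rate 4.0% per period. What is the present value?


PV = PMT * (1 - (1+i)^(-n)) / i
= 4303 * (1 - (1+0.04)^(-17)) / 0.04
= 4303 * (1 - 0.513373) / 0.04
= 4303 * 12.165669
= 52348.8731


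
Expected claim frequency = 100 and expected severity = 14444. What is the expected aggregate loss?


E[S] = E[N] * E[X]
= 100 * 14444
= 1.4444e+06


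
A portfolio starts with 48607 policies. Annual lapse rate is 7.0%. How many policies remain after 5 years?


remaining = initial * (1 - lapse)^years
= 48607 * (1 - 0.07)^5
= 48607 * 0.695688
= 33815.3246


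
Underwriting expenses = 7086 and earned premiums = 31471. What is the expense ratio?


Expense ratio = expenses / premiums
= 7086 / 31471
= 0.2252


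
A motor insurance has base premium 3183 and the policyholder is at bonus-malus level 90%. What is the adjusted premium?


adjusted = base * BM_level / 100
= 3183 * 90 / 100
= 3183 * 0.9
= 2864.7


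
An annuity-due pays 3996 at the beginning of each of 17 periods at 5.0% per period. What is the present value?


PV_due = PMT * (1-(1+i)^(-n))/i * (1+i)
PV_immediate = 45051.1687
PV_due = 45051.1687 * 1.05
= 47303.7272


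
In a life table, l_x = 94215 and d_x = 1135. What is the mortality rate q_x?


q_x = d_x / l_x
= 1135 / 94215
= 0.012


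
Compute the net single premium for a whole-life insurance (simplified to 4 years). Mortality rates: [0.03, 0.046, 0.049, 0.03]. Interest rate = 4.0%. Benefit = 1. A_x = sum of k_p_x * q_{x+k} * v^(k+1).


v = 0.961538
Year 0: k_p_x=1.0, q=0.03, term=0.028846
Year 1: k_p_x=0.97, q=0.046, term=0.041254
Year 2: k_p_x=0.92538, q=0.049, term=0.04031
Year 3: k_p_x=0.880036, q=0.03, term=0.022568
A_x = 0.133


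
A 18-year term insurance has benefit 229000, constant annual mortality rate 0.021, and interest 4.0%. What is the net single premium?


NSP = benefit * sum_{k=0}^{n-1} k_p_x * q * v^(k+1)
With constant q=0.021, v=0.961538
Sum = 0.228284
NSP = 229000 * 0.228284
= 52276.9697


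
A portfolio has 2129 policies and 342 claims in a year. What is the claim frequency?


frequency = claims / policies
= 342 / 2129
= 0.1606


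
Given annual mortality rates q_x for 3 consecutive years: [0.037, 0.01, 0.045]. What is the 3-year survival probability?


p_k = 1 - q_k for each year
Survival = product of (1 - q_k)
= 0.963 * 0.99 * 0.955
= 0.9105


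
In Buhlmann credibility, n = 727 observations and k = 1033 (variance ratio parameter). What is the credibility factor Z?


Z = n / (n + k)
= 727 / (727 + 1033)
= 727 / 1760
= 0.4131


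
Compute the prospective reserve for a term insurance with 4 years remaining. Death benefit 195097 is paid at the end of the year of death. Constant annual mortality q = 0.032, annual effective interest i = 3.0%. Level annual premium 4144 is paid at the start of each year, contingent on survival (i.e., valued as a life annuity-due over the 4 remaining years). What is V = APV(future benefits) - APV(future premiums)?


v = 1/(1+i) = 0.970874
APV(future benefits) per unit = sum_{k=0}^{3} k_p_x * q * v^(k+1) = 0.113495
APV(future benefits) = 195097 * 0.113495 = 22142.4727
Life annuity-due factor ä_{x:4} = sum_{k=0}^{3} k_p_x * v^k = 3.65311
APV(future premiums) = 4144 * 3.65311 = 15138.4887
V = 22142.4727 - 15138.4887
= 7003.9841


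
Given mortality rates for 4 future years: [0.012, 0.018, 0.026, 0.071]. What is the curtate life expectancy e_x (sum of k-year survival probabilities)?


e_x = sum_{k=1}^{n} k_p_x
k_p_x values:
  1_p_x = 0.988
  2_p_x = 0.970216
  3_p_x = 0.94499
  4_p_x = 0.877896
e_x = 3.7811


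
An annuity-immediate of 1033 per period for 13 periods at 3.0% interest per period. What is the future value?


FV = PMT * ((1+i)^n - 1) / i
= 1033 * ((1.03)^13 - 1) / 0.03
= 1033 * (1.468534 - 1) / 0.03
= 16133.1775


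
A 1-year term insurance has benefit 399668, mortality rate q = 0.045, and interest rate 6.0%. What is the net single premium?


NSP = benefit * q * v
v = 1/(1+i) = 0.943396
NSP = 399668 * 0.045 * 0.943396
= 16967.0377


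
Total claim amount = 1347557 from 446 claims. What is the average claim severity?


severity = total / number
= 1347557 / 446
= 3021.4283


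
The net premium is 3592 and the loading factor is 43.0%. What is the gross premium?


Gross = net * (1 + loading)
= 3592 * (1 + 0.43)
= 3592 * 1.43
= 5136.56


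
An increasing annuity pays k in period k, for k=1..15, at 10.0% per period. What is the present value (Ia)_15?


(Ia)_n = sum_{k=1}^{n} k * v^k, v = 1/(1+i)
v = 0.909091
Sum computed term by term:
(Ia)_15 = 47.7581


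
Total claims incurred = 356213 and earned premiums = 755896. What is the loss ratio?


Loss ratio = claims / premiums
= 356213 / 755896
= 0.4712


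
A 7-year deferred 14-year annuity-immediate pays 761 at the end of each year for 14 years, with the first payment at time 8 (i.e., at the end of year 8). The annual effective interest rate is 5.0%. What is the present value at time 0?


PV at time 7 of the 14-year annuity-immediate:
a_n = 761 * (1-(1+0.05)^(-14))/0.05 = 7532.8658
Discount back 7 years to time 0:
PV = 7532.8658 * (1+0.05)^(-7)
= 7532.8658 * 0.710681
= 5353.4671


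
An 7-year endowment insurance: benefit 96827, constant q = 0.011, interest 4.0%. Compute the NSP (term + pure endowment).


Term component = 6196.3568
Pure endowment = 7_p_x * v^7 * benefit = 0.925495 * 0.759918 * 96827 = 68098.4367
NSP = 74294.7935


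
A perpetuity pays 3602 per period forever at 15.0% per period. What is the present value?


PV = PMT / i
= 3602 / 0.15
= 24013.3333


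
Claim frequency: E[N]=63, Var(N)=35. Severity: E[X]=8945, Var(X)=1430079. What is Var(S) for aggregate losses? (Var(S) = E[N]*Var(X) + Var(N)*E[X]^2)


Var(S) = E[N]*Var(X) + Var(N)*E[X]^2
= 63*1430079 + 35*8945^2
= 90094977 + 2800455875
= 2.8906e+09


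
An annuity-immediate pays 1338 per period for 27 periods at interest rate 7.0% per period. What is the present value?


PV = PMT * (1 - (1+i)^(-n)) / i
= 1338 * (1 - (1+0.07)^(-27)) / 0.07
= 1338 * (1 - 0.16093) / 0.07
= 1338 * 11.986709
= 16038.2167
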